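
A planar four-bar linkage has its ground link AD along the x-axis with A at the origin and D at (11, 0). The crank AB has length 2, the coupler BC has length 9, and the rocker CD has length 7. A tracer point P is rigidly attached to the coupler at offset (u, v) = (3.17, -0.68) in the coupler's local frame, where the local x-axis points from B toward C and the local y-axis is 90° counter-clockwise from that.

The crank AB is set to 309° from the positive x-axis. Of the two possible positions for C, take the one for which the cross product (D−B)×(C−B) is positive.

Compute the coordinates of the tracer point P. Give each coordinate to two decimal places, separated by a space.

A=(0,0), D=(11.00,0)
B = A + 2.00·(cos309°, sin309°) = (1.2586, -1.5543)
|BD| = 9.8646
circle(B,9.00) ∩ circle(D,7.00): a=6.5543, h=6.1678
  candidates: C₊=(6.7592,5.5692) cross=60.843; C₋=(8.7028,-6.6123) cross=-60.843
  mode + wants cross > 0 → take C=(6.7592,5.5692) (cross=60.843)
ex = (C−B)/|BC| = (0.6112,0.7915); ey = (-0.7915,0.6112)
P = B + 3.17·ex + -0.68·ey = (3.7343,0.5392)

3.73 0.54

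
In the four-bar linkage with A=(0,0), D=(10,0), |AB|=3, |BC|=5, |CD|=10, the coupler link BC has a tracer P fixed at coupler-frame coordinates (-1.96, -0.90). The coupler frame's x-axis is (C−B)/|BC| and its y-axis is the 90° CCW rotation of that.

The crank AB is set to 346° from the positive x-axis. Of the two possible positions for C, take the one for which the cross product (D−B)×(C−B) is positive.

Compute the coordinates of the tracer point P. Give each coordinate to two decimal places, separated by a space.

4.57 -2.10

A=(0,0), D=(10.00,0)
B = A + 3.00·(cos346°, sin346°) = (2.9109, -0.7258)
|BD| = 7.1262
circle(B,5.00) ∩ circle(D,10.00): a=-1.6992, h=4.7024
  candidates: C₊=(0.7416,3.7791) cross=33.510; C₋=(1.6994,-5.5768) cross=-33.510
  mode + wants cross > 0 → take C=(0.7416,3.7791) (cross=33.510)
ex = (C−B)/|BC| = (-0.4339,0.9010); ey = (-0.9010,-0.4339)
P = B + -1.96·ex + -0.90·ey = (4.5721,-2.1012)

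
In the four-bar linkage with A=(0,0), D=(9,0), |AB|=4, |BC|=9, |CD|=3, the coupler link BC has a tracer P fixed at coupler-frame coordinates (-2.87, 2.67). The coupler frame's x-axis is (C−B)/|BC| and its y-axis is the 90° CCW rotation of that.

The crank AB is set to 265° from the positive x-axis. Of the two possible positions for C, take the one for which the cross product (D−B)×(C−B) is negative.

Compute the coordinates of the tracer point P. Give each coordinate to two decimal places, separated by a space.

A=(0,0), D=(9.00,0)
B = A + 4.00·(cos265°, sin265°) = (-0.3486, -3.9848)
|BD| = 10.1624
circle(B,9.00) ∩ circle(D,3.00): a=8.6237, h=2.5753
  candidates: C₊=(6.5747,1.7657) cross=26.171; C₋=(8.5943,-2.9724) cross=-26.171
  mode - wants cross < 0 → take C=(8.5943,-2.9724) (cross=-26.171)
ex = (C−B)/|BC| = (0.9937,0.1125); ey = (-0.1125,0.9937)
P = B + -2.87·ex + 2.67·ey = (-3.5007,-1.6545)

-3.50 -1.65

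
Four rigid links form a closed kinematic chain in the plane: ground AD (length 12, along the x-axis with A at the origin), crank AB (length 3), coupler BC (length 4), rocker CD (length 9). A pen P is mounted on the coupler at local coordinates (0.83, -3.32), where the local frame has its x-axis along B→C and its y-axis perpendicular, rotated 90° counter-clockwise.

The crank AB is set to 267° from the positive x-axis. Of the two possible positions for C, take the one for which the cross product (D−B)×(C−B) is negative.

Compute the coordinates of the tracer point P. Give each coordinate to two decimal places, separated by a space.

A=(0,0), D=(12.00,0)
B = A + 3.00·(cos267°, sin267°) = (-0.1570, -2.9959)
|BD| = 12.5207
circle(B,4.00) ∩ circle(D,9.00): a=3.6647, h=1.6032
  candidates: C₊=(3.0176,-0.5624) cross=20.073; C₋=(3.7848,-3.6757) cross=-20.073
  mode - wants cross < 0 → take C=(3.7848,-3.6757) (cross=-20.073)
ex = (C−B)/|BC| = (0.9855,-0.1699); ey = (0.1699,0.9855)
P = B + 0.83·ex + -3.32·ey = (0.0967,-6.4086)

0.10 -6.41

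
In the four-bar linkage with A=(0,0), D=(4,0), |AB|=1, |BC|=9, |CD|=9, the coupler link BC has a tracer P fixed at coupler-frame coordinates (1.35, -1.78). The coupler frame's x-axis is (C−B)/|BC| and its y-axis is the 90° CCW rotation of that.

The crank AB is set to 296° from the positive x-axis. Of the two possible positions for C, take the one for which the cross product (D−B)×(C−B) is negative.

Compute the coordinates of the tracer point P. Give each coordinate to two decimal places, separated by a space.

-0.57 -2.89

A=(0,0), D=(4.00,0)
B = A + 1.00·(cos296°, sin296°) = (0.4384, -0.8988)
|BD| = 3.6733
circle(B,9.00) ∩ circle(D,9.00): a=1.8366, h=8.8106
  candidates: C₊=(0.0634,8.0934) cross=32.364; C₋=(4.3750,-8.9922) cross=-32.364
  mode - wants cross < 0 → take C=(4.3750,-8.9922) (cross=-32.364)
ex = (C−B)/|BC| = (0.4374,-0.8993); ey = (0.8993,0.4374)
P = B + 1.35·ex + -1.78·ey = (-0.5718,-2.8914)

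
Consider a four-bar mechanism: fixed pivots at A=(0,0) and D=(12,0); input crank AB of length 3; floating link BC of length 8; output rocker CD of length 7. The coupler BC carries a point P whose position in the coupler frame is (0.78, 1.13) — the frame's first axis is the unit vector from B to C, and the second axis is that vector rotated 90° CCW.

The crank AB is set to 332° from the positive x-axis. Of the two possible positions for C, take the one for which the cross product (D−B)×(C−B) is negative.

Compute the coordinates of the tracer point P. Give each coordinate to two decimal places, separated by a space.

3.96 -0.99

A=(0,0), D=(12.00,0)
B = A + 3.00·(cos332°, sin332°) = (2.6488, -1.4084)
|BD| = 9.4566
circle(B,8.00) ∩ circle(D,7.00): a=5.5214, h=5.7891
  candidates: C₊=(7.2465,5.1385) cross=54.746; C₋=(8.9709,-6.3107) cross=-54.746
  mode - wants cross < 0 → take C=(8.9709,-6.3107) (cross=-54.746)
ex = (C−B)/|BC| = (0.7903,-0.6128); ey = (0.6128,0.7903)
P = B + 0.78·ex + 1.13·ey = (3.9577,-0.9934)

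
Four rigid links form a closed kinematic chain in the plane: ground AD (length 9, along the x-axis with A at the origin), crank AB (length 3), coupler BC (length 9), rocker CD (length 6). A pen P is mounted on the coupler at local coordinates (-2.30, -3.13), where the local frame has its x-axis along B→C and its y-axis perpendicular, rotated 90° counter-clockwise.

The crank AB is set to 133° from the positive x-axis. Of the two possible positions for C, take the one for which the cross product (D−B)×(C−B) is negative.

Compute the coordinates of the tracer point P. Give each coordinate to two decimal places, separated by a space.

-5.87 1.49

A=(0,0), D=(9.00,0)
B = A + 3.00·(cos133°, sin133°) = (-2.0460, 2.1941)
|BD| = 11.2618
circle(B,9.00) ∩ circle(D,6.00): a=7.6288, h=4.7751
  candidates: C₊=(6.3669,5.3914) cross=53.776; C₋=(4.5063,-3.9758) cross=-53.776
  mode - wants cross < 0 → take C=(4.5063,-3.9758) (cross=-53.776)
ex = (C−B)/|BC| = (0.7280,-0.6855); ey = (0.6855,0.7280)
P = B + -2.30·ex + -3.13·ey = (-5.8662,1.4920)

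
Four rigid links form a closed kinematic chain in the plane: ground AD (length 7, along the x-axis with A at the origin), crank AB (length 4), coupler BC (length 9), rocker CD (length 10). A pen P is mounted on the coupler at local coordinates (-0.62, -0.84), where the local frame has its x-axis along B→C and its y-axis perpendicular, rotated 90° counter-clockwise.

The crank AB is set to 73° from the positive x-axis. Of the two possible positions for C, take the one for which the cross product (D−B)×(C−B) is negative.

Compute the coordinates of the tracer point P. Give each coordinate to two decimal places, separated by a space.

0.59 4.69

A=(0,0), D=(7.00,0)
B = A + 4.00·(cos73°, sin73°) = (1.1695, 3.8252)
|BD| = 6.9733
circle(B,9.00) ∩ circle(D,10.00): a=2.1243, h=8.7457
  candidates: C₊=(7.7431,9.9723) cross=60.987; C₋=(-1.8518,-4.6525) cross=-60.987
  mode - wants cross < 0 → take C=(-1.8518,-4.6525) (cross=-60.987)
ex = (C−B)/|BC| = (-0.3357,-0.9420); ey = (0.9420,-0.3357)
P = B + -0.62·ex + -0.84·ey = (0.5864,4.6912)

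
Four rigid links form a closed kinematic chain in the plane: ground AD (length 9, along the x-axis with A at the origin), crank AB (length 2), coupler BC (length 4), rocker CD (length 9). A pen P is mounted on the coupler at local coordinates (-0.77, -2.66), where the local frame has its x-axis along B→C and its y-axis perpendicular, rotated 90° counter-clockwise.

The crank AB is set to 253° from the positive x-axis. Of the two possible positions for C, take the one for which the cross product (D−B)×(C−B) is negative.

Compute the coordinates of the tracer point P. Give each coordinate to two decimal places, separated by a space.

A=(0,0), D=(9.00,0)
B = A + 2.00·(cos253°, sin253°) = (-0.5847, -1.9126)
|BD| = 9.7737
circle(B,4.00) ∩ circle(D,9.00): a=1.5616, h=3.6826
  candidates: C₊=(0.2260,2.0044) cross=35.992; C₋=(1.6673,-5.2184) cross=-35.992
  mode - wants cross < 0 → take C=(1.6673,-5.2184) (cross=-35.992)
ex = (C−B)/|BC| = (0.5630,-0.8264); ey = (0.8264,0.5630)
P = B + -0.77·ex + -2.66·ey = (-3.2166,-2.7739)

-3.22 -2.77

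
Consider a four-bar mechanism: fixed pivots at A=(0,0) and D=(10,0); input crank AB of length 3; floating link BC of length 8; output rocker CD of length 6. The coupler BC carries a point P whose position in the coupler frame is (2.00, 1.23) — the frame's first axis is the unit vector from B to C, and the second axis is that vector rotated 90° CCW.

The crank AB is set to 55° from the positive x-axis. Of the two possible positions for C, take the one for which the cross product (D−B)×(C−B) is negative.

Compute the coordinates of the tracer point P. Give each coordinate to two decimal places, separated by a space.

3.81 1.39

A=(0,0), D=(10.00,0)
B = A + 3.00·(cos55°, sin55°) = (1.7207, 2.4575)
|BD| = 8.6363
circle(B,8.00) ∩ circle(D,6.00): a=5.9392, h=5.3596
  candidates: C₊=(8.9395,5.9055) cross=46.287; C₋=(5.8893,-4.3706) cross=-46.287
  mode - wants cross < 0 → take C=(5.8893,-4.3706) (cross=-46.287)
ex = (C−B)/|BC| = (0.5211,-0.8535); ey = (0.8535,0.5211)
P = B + 2.00·ex + 1.23·ey = (3.8127,1.3914)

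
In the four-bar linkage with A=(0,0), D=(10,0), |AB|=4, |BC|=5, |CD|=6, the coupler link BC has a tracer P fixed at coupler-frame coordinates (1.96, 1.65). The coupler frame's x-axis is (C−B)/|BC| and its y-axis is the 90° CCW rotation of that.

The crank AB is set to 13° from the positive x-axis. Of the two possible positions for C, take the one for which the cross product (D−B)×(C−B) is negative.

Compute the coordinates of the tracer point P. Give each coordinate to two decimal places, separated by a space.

A=(0,0), D=(10.00,0)
B = A + 4.00·(cos13°, sin13°) = (3.8975, 0.8998)
|BD| = 6.1685
circle(B,5.00) ∩ circle(D,6.00): a=2.1926, h=4.4936
  candidates: C₊=(6.7221,5.0255) cross=27.719; C₋=(5.4112,-3.8656) cross=-27.719
  mode - wants cross < 0 → take C=(5.4112,-3.8656) (cross=-27.719)
ex = (C−B)/|BC| = (0.3027,-0.9531); ey = (0.9531,0.3027)
P = B + 1.96·ex + 1.65·ey = (6.0634,-0.4687)

6.06 -0.47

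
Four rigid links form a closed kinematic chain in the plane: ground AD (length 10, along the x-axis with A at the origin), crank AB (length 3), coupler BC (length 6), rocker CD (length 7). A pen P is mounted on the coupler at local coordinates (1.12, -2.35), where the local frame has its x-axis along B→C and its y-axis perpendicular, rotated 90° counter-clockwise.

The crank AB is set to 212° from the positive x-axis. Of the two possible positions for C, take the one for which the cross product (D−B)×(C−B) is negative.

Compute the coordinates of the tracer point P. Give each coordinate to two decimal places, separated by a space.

A=(0,0), D=(10.00,0)
B = A + 3.00·(cos212°, sin212°) = (-2.5441, -1.5898)
|BD| = 12.6445
circle(B,6.00) ∩ circle(D,7.00): a=5.8082, h=1.5050
  candidates: C₊=(3.0287,0.6335) cross=19.030; C₋=(3.4072,-2.3526) cross=-19.030
  mode - wants cross < 0 → take C=(3.4072,-2.3526) (cross=-19.030)
ex = (C−B)/|BC| = (0.9919,-0.1271); ey = (0.1271,0.9919)
P = B + 1.12·ex + -2.35·ey = (-1.7320,-4.0631)

-1.73 -4.06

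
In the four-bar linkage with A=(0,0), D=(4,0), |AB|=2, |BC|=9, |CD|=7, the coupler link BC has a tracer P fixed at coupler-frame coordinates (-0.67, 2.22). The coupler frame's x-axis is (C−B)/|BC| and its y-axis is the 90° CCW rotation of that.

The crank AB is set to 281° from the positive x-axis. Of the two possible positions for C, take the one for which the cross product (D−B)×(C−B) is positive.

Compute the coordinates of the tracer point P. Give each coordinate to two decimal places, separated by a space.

A=(0,0), D=(4.00,0)
B = A + 2.00·(cos281°, sin281°) = (0.3816, -1.9633)
|BD| = 4.1167
circle(B,9.00) ∩ circle(D,7.00): a=5.9450, h=6.7570
  candidates: C₊=(2.3845,6.8110) cross=27.817; C₋=(8.8294,-5.0672) cross=-27.817
  mode + wants cross > 0 → take C=(2.3845,6.8110) (cross=27.817)
ex = (C−B)/|BC| = (0.2225,0.9749); ey = (-0.9749,0.2225)
P = B + -0.67·ex + 2.22·ey = (-1.9318,-2.1224)

-1.93 -2.12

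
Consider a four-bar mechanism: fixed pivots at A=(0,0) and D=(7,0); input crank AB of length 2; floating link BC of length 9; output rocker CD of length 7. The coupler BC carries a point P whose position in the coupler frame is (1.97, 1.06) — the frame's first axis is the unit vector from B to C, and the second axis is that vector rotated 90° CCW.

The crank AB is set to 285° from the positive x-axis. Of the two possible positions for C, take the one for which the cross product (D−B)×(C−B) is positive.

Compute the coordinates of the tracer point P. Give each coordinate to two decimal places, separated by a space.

A=(0,0), D=(7.00,0)
B = A + 2.00·(cos285°, sin285°) = (0.5176, -1.9319)
|BD| = 6.7641
circle(B,9.00) ∩ circle(D,7.00): a=5.7475, h=6.9258
  candidates: C₊=(4.0477,6.3470) cross=46.847; C₋=(8.0038,-6.9277) cross=-46.847
  mode + wants cross > 0 → take C=(4.0477,6.3470) (cross=46.847)
ex = (C−B)/|BC| = (0.3922,0.9199); ey = (-0.9199,0.3922)
P = B + 1.97·ex + 1.06·ey = (0.3153,0.2961)

0.32 0.30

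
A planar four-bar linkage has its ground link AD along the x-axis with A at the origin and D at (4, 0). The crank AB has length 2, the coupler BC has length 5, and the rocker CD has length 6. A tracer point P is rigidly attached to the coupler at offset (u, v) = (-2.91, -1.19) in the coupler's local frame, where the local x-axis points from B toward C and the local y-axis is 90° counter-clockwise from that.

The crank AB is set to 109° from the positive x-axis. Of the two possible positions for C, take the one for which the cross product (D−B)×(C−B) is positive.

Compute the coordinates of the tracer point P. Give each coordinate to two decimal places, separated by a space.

-1.53 -1.13

A=(0,0), D=(4.00,0)
B = A + 2.00·(cos109°, sin109°) = (-0.6511, 1.8910)
|BD| = 5.0209
circle(B,5.00) ∩ circle(D,6.00): a=1.4150, h=4.7956
  candidates: C₊=(2.4659,5.8006) cross=24.078; C₋=(-1.1465,-3.0844) cross=-24.078
  mode + wants cross > 0 → take C=(2.4659,5.8006) (cross=24.078)
ex = (C−B)/|BC| = (0.6234,0.7819); ey = (-0.7819,0.6234)
P = B + -2.91·ex + -1.19·ey = (-1.5348,-1.1261)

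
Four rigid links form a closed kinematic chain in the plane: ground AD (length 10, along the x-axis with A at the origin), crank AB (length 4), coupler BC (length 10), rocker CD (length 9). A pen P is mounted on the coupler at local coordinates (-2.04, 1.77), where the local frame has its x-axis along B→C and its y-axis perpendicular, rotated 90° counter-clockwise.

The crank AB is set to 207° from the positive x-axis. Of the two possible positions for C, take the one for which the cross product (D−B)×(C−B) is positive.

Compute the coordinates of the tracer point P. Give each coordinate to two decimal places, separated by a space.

A=(0,0), D=(10.00,0)
B = A + 4.00·(cos207°, sin207°) = (-3.5640, -1.8160)
|BD| = 13.6850
circle(B,10.00) ∩ circle(D,9.00): a=7.5367, h=6.5725
  candidates: C₊=(3.0339,5.6985) cross=89.945; C₋=(4.7782,-7.3303) cross=-89.945
  mode + wants cross > 0 → take C=(3.0339,5.6985) (cross=89.945)
ex = (C−B)/|BC| = (0.6598,0.7514); ey = (-0.7514,0.6598)
P = B + -2.04·ex + 1.77·ey = (-6.2401,-2.1811)

-6.24 -2.18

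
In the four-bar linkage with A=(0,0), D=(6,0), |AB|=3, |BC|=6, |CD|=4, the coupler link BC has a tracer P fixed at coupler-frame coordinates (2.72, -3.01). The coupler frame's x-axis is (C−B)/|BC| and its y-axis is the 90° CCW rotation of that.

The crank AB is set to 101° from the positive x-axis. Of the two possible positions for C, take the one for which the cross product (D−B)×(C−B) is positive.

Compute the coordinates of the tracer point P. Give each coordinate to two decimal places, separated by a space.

2.61 0.43

A=(0,0), D=(6.00,0)
B = A + 3.00·(cos101°, sin101°) = (-0.5724, 2.9449)
|BD| = 7.2020
circle(B,6.00) ∩ circle(D,4.00): a=4.9895, h=3.3324
  candidates: C₊=(5.3435,3.9458) cross=24.000; C₋=(2.6183,-2.1364) cross=-24.000
  mode + wants cross > 0 → take C=(5.3435,3.9458) (cross=24.000)
ex = (C−B)/|BC| = (0.9860,0.1668); ey = (-0.1668,0.9860)
P = B + 2.72·ex + -3.01·ey = (2.6116,0.4308)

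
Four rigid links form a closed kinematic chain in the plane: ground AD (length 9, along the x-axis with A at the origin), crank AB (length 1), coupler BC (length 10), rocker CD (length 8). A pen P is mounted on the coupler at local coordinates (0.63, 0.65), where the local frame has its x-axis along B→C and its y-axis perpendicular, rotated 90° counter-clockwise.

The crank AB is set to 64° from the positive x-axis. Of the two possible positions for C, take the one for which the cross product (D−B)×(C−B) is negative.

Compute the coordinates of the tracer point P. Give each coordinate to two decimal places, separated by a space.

A=(0,0), D=(9.00,0)
B = A + 1.00·(cos64°, sin64°) = (0.4384, 0.8988)
|BD| = 8.6087
circle(B,10.00) ∩ circle(D,8.00): a=6.3953, h=7.6877
  candidates: C₊=(7.6013,7.8768) cross=66.181; C₋=(5.9960,-7.4146) cross=-66.181
  mode - wants cross < 0 → take C=(5.9960,-7.4146) (cross=-66.181)
ex = (C−B)/|BC| = (0.5558,-0.8313); ey = (0.8313,0.5558)
P = B + 0.63·ex + 0.65·ey = (1.3289,0.7363)

1.33 0.74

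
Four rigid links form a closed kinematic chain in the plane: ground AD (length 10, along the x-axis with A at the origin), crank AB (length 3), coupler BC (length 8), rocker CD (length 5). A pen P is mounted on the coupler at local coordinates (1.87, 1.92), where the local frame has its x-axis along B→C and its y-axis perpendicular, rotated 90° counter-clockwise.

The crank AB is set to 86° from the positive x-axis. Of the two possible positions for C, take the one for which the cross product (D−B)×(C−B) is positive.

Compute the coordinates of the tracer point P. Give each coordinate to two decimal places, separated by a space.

1.65 5.25

A=(0,0), D=(10.00,0)
B = A + 3.00·(cos86°, sin86°) = (0.2093, 2.9927)
|BD| = 10.2379
circle(B,8.00) ∩ circle(D,5.00): a=7.0236, h=3.8299
  candidates: C₊=(8.0457,4.6022) cross=39.211; C₋=(5.8066,-2.7231) cross=-39.211
  mode + wants cross > 0 → take C=(8.0457,4.6022) (cross=39.211)
ex = (C−B)/|BC| = (0.9796,0.2012); ey = (-0.2012,0.9796)
P = B + 1.87·ex + 1.92·ey = (1.6547,5.2497)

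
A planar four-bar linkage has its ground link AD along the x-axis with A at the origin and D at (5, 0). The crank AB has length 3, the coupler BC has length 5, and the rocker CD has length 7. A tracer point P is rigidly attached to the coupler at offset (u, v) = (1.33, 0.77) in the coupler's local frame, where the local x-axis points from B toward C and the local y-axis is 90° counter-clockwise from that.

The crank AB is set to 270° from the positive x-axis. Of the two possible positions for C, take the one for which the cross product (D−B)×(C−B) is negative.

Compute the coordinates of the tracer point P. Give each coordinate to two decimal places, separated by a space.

1.45 -3.50

A=(0,0), D=(5.00,0)
B = A + 3.00·(cos270°, sin270°) = (-0.0000, -3.0000)
|BD| = 5.8310
circle(B,5.00) ∩ circle(D,7.00): a=0.8575, h=4.9259
  candidates: C₊=(-1.7991,1.6651) cross=28.723; C₋=(3.2697,-6.7828) cross=-28.723
  mode - wants cross < 0 → take C=(3.2697,-6.7828) (cross=-28.723)
ex = (C−B)/|BC| = (0.6539,-0.7566); ey = (0.7566,0.6539)
P = B + 1.33·ex + 0.77·ey = (1.4523,-3.5027)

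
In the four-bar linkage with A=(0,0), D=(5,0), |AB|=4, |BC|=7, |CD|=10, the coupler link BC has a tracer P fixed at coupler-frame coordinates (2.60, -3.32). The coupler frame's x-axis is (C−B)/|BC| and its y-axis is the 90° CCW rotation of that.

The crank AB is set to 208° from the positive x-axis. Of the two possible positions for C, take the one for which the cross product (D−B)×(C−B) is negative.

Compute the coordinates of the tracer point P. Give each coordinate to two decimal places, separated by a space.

-5.48 -5.62

A=(0,0), D=(5.00,0)
B = A + 4.00·(cos208°, sin208°) = (-3.5318, -1.8779)
|BD| = 8.7360
circle(B,7.00) ∩ circle(D,10.00): a=1.4491, h=6.8484
  candidates: C₊=(-3.5887,5.1219) cross=59.827; C₋=(-0.6445,-8.2547) cross=-59.827
  mode - wants cross < 0 → take C=(-0.6445,-8.2547) (cross=-59.827)
ex = (C−B)/|BC| = (0.4125,-0.9110); ey = (0.9110,0.4125)
P = B + 2.60·ex + -3.32·ey = (-5.4838,-5.6158)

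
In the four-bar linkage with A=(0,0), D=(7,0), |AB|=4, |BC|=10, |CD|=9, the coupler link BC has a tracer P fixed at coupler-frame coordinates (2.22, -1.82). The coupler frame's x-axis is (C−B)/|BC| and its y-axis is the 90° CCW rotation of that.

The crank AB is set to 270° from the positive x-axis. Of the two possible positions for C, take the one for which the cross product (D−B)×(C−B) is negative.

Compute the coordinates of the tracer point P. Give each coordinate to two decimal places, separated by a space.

1.07 -6.67

A=(0,0), D=(7.00,0)
B = A + 4.00·(cos270°, sin270°) = (-0.0000, -4.0000)
|BD| = 8.0623
circle(B,10.00) ∩ circle(D,9.00): a=5.2095, h=8.5359
  candidates: C₊=(0.2881,5.9958) cross=68.819; C₋=(8.7581,-8.8266) cross=-68.819
  mode - wants cross < 0 → take C=(8.7581,-8.8266) (cross=-68.819)
ex = (C−B)/|BC| = (0.8758,-0.4827); ey = (0.4827,0.8758)
P = B + 2.22·ex + -1.82·ey = (1.0658,-6.6655)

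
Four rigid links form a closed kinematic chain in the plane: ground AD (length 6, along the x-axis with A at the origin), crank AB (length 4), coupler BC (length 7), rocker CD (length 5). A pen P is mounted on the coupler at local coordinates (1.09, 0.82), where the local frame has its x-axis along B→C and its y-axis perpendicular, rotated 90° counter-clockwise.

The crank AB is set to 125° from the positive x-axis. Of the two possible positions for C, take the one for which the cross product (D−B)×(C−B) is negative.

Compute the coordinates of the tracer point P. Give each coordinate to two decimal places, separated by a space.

-1.00 2.84

A=(0,0), D=(6.00,0)
B = A + 4.00·(cos125°, sin125°) = (-2.2943, 3.2766)
|BD| = 8.9181
circle(B,7.00) ∩ circle(D,5.00): a=5.8046, h=3.9124
  candidates: C₊=(4.5418,4.7826) cross=34.891; C₋=(1.6669,-2.4948) cross=-34.891
  mode - wants cross < 0 → take C=(1.6669,-2.4948) (cross=-34.891)
ex = (C−B)/|BC| = (0.5659,-0.8245); ey = (0.8245,0.5659)
P = B + 1.09·ex + 0.82·ey = (-1.0014,2.8419)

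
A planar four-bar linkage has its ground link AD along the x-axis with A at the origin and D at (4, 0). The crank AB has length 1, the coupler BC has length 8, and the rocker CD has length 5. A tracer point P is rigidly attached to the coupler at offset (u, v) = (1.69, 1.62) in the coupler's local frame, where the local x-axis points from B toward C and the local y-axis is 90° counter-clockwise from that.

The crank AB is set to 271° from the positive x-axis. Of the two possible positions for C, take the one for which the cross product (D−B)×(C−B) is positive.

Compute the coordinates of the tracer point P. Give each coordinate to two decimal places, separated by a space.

0.03 1.34

A=(0,0), D=(4.00,0)
B = A + 1.00·(cos271°, sin271°) = (0.0175, -0.9998)
|BD| = 4.1061
circle(B,8.00) ∩ circle(D,5.00): a=6.8021, h=4.2109
  candidates: C₊=(5.5894,4.7407) cross=17.291; C₋=(7.6401,-3.4277) cross=-17.291
  mode + wants cross > 0 → take C=(5.5894,4.7407) (cross=17.291)
ex = (C−B)/|BC| = (0.6965,0.7176); ey = (-0.7176,0.6965)
P = B + 1.69·ex + 1.62·ey = (0.0321,1.3412)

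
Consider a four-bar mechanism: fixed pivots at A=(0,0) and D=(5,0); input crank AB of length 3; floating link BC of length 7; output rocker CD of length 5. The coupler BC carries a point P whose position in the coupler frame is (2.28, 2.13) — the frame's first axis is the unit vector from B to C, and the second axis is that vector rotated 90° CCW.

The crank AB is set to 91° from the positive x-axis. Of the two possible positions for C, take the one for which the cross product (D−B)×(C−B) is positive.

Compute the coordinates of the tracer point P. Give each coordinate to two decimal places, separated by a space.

A=(0,0), D=(5.00,0)
B = A + 3.00·(cos91°, sin91°) = (-0.0524, 2.9995)
|BD| = 5.8757
circle(B,7.00) ∩ circle(D,5.00): a=4.9802, h=4.9192
  candidates: C₊=(6.7412,4.6870) cross=28.903; C₋=(1.7187,-3.7727) cross=-28.903
  mode + wants cross > 0 → take C=(6.7412,4.6870) (cross=28.903)
ex = (C−B)/|BC| = (0.9705,0.2411); ey = (-0.2411,0.9705)
P = B + 2.28·ex + 2.13·ey = (1.6469,5.6164)

1.65 5.62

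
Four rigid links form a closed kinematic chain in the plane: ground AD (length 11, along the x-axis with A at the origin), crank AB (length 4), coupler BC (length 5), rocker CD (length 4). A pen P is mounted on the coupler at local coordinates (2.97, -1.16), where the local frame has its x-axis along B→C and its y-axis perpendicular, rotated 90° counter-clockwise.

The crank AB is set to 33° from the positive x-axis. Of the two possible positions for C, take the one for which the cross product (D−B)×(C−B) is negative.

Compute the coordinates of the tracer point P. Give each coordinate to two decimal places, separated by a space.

A=(0,0), D=(11.00,0)
B = A + 4.00·(cos33°, sin33°) = (3.3547, 2.1786)
|BD| = 7.9497
circle(B,5.00) ∩ circle(D,4.00): a=4.5409, h=2.0929
  candidates: C₊=(8.2953,2.9470) cross=16.638; C₋=(7.1482,-1.0786) cross=-16.638
  mode - wants cross < 0 → take C=(7.1482,-1.0786) (cross=-16.638)
ex = (C−B)/|BC| = (0.7587,-0.6514); ey = (0.6514,0.7587)
P = B + 2.97·ex + -1.16·ey = (4.8523,-0.6363)

4.85 -0.64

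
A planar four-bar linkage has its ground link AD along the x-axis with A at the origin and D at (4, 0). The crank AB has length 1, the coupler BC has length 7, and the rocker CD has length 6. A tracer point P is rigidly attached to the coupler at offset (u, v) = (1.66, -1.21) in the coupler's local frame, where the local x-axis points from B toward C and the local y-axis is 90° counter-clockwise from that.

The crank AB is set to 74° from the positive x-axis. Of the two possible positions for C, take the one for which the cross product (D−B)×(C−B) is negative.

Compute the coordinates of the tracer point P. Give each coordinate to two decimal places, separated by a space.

-0.41 -0.98

A=(0,0), D=(4.00,0)
B = A + 1.00·(cos74°, sin74°) = (0.2756, 0.9613)
|BD| = 3.8464
circle(B,7.00) ∩ circle(D,6.00): a=3.6131, h=5.9955
  candidates: C₊=(5.2724,5.8635) cross=23.061; C₋=(2.2757,-5.7469) cross=-23.061
  mode - wants cross < 0 → take C=(2.2757,-5.7469) (cross=-23.061)
ex = (C−B)/|BC| = (0.2857,-0.9583); ey = (0.9583,0.2857)
P = B + 1.66·ex + -1.21·ey = (-0.4096,-0.9753)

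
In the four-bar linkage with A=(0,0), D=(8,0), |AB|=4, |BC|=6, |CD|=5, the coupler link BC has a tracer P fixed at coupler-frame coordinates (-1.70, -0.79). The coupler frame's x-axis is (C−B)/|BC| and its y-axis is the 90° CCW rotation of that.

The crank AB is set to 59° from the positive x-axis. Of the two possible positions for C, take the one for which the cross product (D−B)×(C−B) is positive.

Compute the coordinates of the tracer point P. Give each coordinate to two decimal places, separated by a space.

0.63 2.22

A=(0,0), D=(8.00,0)
B = A + 4.00·(cos59°, sin59°) = (2.0602, 3.4287)
|BD| = 6.8584
circle(B,6.00) ∩ circle(D,5.00): a=4.2311, h=4.2541
  candidates: C₊=(7.8513,4.9978) cross=29.176; C₋=(3.5979,-2.3709) cross=-29.176
  mode + wants cross > 0 → take C=(7.8513,4.9978) (cross=29.176)
ex = (C−B)/|BC| = (0.9652,0.2615); ey = (-0.2615,0.9652)
P = B + -1.70·ex + -0.79·ey = (0.6259,2.2216)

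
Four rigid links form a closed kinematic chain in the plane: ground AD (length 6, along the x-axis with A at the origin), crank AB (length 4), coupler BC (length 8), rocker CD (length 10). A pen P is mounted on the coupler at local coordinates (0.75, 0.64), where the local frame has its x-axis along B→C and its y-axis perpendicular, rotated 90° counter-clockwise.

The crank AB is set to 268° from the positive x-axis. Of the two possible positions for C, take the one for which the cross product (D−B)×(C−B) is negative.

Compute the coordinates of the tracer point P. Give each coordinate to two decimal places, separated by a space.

A=(0,0), D=(6.00,0)
B = A + 4.00·(cos268°, sin268°) = (-0.1396, -3.9976)
|BD| = 7.3263
circle(B,8.00) ∩ circle(D,10.00): a=1.2063, h=7.9085
  candidates: C₊=(-3.4440,3.2881) cross=57.941; C₋=(5.1865,-9.9669) cross=-57.941
  mode - wants cross < 0 → take C=(5.1865,-9.9669) (cross=-57.941)
ex = (C−B)/|BC| = (0.6658,-0.7462); ey = (0.7462,0.6658)
P = B + 0.75·ex + 0.64·ey = (0.8373,-4.1311)

0.84 -4.13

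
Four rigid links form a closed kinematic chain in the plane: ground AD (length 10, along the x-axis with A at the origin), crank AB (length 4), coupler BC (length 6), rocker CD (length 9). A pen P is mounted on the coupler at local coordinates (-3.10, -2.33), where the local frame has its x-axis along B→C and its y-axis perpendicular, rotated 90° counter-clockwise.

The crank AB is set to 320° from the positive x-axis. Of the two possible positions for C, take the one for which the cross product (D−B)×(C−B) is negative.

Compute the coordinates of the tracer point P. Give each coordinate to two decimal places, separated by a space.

A=(0,0), D=(10.00,0)
B = A + 4.00·(cos320°, sin320°) = (3.0642, -2.5712)
|BD| = 7.3971
circle(B,6.00) ∩ circle(D,9.00): a=0.6568, h=5.9639
  candidates: C₊=(1.6070,3.2492) cross=44.116; C₋=(5.7530,-7.9349) cross=-44.116
  mode - wants cross < 0 → take C=(5.7530,-7.9349) (cross=-44.116)
ex = (C−B)/|BC| = (0.4481,-0.8940); ey = (0.8940,0.4481)
P = B + -3.10·ex + -2.33·ey = (-0.4080,-0.8440)

-0.41 -0.84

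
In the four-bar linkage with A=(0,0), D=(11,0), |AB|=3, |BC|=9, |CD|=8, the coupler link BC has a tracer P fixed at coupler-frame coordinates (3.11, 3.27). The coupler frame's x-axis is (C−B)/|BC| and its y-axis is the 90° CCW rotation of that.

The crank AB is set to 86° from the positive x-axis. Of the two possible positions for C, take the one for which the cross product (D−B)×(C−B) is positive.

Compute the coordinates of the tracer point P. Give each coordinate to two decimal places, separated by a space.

A=(0,0), D=(11.00,0)
B = A + 3.00·(cos86°, sin86°) = (0.2093, 2.9927)
|BD| = 11.1980
circle(B,9.00) ∩ circle(D,8.00): a=6.3581, h=6.3698
  candidates: C₊=(8.0384,7.4316) cross=71.330; C₋=(4.6337,-4.8447) cross=-71.330
  mode + wants cross > 0 → take C=(8.0384,7.4316) (cross=71.330)
ex = (C−B)/|BC| = (0.8699,0.4932); ey = (-0.4932,0.8699)
P = B + 3.11·ex + 3.27·ey = (1.3019,7.3712)

1.30 7.37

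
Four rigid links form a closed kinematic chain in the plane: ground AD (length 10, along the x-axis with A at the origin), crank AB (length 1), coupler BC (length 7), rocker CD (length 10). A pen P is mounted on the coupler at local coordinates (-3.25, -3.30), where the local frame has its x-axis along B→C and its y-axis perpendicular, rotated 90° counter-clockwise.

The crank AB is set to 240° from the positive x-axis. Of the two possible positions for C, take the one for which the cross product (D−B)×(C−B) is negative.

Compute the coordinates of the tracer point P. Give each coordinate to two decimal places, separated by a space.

A=(0,0), D=(10.00,0)
B = A + 1.00·(cos240°, sin240°) = (-0.5000, -0.8660)
|BD| = 10.5357
circle(B,7.00) ∩ circle(D,10.00): a=2.8475, h=6.3947
  candidates: C₊=(1.8122,5.7411) cross=67.372; C₋=(2.8635,-7.0050) cross=-67.372
  mode - wants cross < 0 → take C=(2.8635,-7.0050) (cross=-67.372)
ex = (C−B)/|BC| = (0.4805,-0.8770); ey = (0.8770,0.4805)
P = B + -3.25·ex + -3.30·ey = (-4.9557,0.3986)

-4.96 0.40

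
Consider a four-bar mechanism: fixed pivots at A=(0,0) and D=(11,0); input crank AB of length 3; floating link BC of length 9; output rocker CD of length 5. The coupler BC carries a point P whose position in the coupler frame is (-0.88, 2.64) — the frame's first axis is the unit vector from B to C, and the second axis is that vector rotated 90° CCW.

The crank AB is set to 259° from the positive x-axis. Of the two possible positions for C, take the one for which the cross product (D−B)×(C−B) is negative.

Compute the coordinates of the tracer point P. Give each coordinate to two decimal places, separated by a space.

A=(0,0), D=(11.00,0)
B = A + 3.00·(cos259°, sin259°) = (-0.5724, -2.9449)
|BD| = 11.9412
circle(B,9.00) ∩ circle(D,5.00): a=8.3154, h=3.4429
  candidates: C₊=(6.6371,2.4424) cross=41.112; C₋=(8.3352,-4.2307) cross=-41.112
  mode - wants cross < 0 → take C=(8.3352,-4.2307) (cross=-41.112)
ex = (C−B)/|BC| = (0.9897,-0.1429); ey = (0.1429,0.9897)
P = B + -0.88·ex + 2.64·ey = (-1.0662,-0.2062)

-1.07 -0.21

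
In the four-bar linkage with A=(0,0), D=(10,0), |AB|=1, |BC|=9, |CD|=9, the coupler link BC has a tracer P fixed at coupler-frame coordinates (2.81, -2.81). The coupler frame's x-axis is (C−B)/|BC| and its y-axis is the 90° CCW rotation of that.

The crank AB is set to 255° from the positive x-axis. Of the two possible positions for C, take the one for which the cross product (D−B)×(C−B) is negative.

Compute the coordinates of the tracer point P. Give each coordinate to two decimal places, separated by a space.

A=(0,0), D=(10.00,0)
B = A + 1.00·(cos255°, sin255°) = (-0.2588, -0.9659)
|BD| = 10.3042
circle(B,9.00) ∩ circle(D,9.00): a=5.1521, h=7.3794
  candidates: C₊=(4.1788,6.8640) cross=76.039; C₋=(5.5623,-7.8299) cross=-76.039
  mode - wants cross < 0 → take C=(5.5623,-7.8299) (cross=-76.039)
ex = (C−B)/|BC| = (0.6468,-0.7627); ey = (0.7627,0.6468)
P = B + 2.81·ex + -2.81·ey = (-0.5844,-4.9265)

-0.58 -4.93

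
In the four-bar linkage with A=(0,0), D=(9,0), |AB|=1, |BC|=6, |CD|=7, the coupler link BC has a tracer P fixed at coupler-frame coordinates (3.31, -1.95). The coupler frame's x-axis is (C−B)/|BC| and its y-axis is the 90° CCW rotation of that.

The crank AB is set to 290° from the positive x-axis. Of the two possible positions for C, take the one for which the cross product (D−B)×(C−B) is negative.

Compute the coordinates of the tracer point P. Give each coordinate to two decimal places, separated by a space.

A=(0,0), D=(9.00,0)
B = A + 1.00·(cos290°, sin290°) = (0.3420, -0.9397)
|BD| = 8.7088
circle(B,6.00) ∩ circle(D,7.00): a=3.6080, h=4.7940
  candidates: C₊=(3.4117,4.2156) cross=41.750; C₋=(4.4463,-5.3163) cross=-41.750
  mode - wants cross < 0 → take C=(4.4463,-5.3163) (cross=-41.750)
ex = (C−B)/|BC| = (0.6840,-0.7294); ey = (0.7294,0.6840)
P = B + 3.31·ex + -1.95·ey = (1.1838,-4.6880)

1.18 -4.69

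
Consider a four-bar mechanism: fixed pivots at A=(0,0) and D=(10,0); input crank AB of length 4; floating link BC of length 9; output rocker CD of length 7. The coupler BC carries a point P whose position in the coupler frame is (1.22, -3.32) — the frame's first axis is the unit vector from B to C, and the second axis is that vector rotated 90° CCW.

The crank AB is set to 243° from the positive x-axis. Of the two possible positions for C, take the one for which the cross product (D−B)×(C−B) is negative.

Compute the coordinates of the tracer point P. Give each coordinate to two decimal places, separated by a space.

A=(0,0), D=(10.00,0)
B = A + 4.00·(cos243°, sin243°) = (-1.8160, -3.5640)
|BD| = 12.3418
circle(B,9.00) ∩ circle(D,7.00): a=7.4673, h=5.0239
  candidates: C₊=(3.8824,3.4022) cross=62.004; C₋=(6.7840,-6.2175) cross=-62.004
  mode - wants cross < 0 → take C=(6.7840,-6.2175) (cross=-62.004)
ex = (C−B)/|BC| = (0.9555,-0.2948); ey = (0.2948,0.9555)
P = B + 1.22·ex + -3.32·ey = (-1.6290,-7.0961)

-1.63 -7.10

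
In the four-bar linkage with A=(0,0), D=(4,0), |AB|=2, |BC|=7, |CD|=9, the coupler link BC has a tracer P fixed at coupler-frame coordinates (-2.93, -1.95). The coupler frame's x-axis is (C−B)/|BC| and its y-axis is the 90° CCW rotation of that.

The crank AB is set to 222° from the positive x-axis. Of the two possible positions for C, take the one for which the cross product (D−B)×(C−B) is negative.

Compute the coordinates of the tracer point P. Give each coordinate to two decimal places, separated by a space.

-4.07 1.05

A=(0,0), D=(4.00,0)
B = A + 2.00·(cos222°, sin222°) = (-1.4863, -1.3383)
|BD| = 5.6472
circle(B,7.00) ∩ circle(D,9.00): a=-0.0097, h=7.0000
  candidates: C₊=(-3.1546,5.4600) cross=39.530; C₋=(0.1631,-8.1412) cross=-39.530
  mode - wants cross < 0 → take C=(0.1631,-8.1412) (cross=-39.530)
ex = (C−B)/|BC| = (0.2356,-0.9718); ey = (0.9718,0.2356)
P = B + -2.93·ex + -1.95·ey = (-4.0718,1.0498)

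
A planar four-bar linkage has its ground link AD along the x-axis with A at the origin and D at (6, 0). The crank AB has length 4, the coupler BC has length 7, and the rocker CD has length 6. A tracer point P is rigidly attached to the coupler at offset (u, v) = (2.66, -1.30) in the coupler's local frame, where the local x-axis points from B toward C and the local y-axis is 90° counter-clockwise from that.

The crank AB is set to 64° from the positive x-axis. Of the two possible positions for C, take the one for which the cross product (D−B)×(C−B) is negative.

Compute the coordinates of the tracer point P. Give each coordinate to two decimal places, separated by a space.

A=(0,0), D=(6.00,0)
B = A + 4.00·(cos64°, sin64°) = (1.7535, 3.5952)
|BD| = 5.5640
circle(B,7.00) ∩ circle(D,6.00): a=3.9502, h=5.7789
  candidates: C₊=(8.5024,5.4533) cross=32.154; C₋=(1.0343,-3.3678) cross=-32.154
  mode - wants cross < 0 → take C=(1.0343,-3.3678) (cross=-32.154)
ex = (C−B)/|BC| = (-0.1027,-0.9947); ey = (0.9947,-0.1027)
P = B + 2.66·ex + -1.30·ey = (0.1871,1.0828)

0.19 1.08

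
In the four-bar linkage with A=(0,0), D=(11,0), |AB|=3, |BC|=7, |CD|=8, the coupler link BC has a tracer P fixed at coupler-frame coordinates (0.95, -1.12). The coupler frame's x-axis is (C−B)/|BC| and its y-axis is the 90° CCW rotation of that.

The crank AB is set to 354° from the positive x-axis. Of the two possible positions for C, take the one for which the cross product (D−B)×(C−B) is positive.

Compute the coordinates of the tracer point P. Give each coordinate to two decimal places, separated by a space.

A=(0,0), D=(11.00,0)
B = A + 3.00·(cos354°, sin354°) = (2.9836, -0.3136)
|BD| = 8.0226
circle(B,7.00) ∩ circle(D,8.00): a=3.0764, h=6.2877
  candidates: C₊=(5.8119,6.0896) cross=50.444; C₋=(6.3034,-6.4763) cross=-50.444
  mode + wants cross > 0 → take C=(5.8119,6.0896) (cross=50.444)
ex = (C−B)/|BC| = (0.4040,0.9147); ey = (-0.9147,0.4040)
P = B + 0.95·ex + -1.12·ey = (4.3919,0.1029)

4.39 0.10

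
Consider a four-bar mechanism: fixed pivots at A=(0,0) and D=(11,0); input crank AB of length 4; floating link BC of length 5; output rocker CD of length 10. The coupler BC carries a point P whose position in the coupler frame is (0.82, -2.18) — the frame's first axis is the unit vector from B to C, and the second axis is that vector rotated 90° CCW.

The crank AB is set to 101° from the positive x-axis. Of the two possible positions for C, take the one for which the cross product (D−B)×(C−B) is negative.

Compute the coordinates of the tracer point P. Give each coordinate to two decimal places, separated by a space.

-2.50 2.38

A=(0,0), D=(11.00,0)
B = A + 4.00·(cos101°, sin101°) = (-0.7632, 3.9265)
|BD| = 12.4013
circle(B,5.00) ∩ circle(D,10.00): a=3.1767, h=3.8611
  candidates: C₊=(3.4726,6.5832) cross=47.883; C₋=(1.0276,-0.7418) cross=-47.883
  mode - wants cross < 0 → take C=(1.0276,-0.7418) (cross=-47.883)
ex = (C−B)/|BC| = (0.3582,-0.9337); ey = (0.9337,0.3582)
P = B + 0.82·ex + -2.18·ey = (-2.5049,2.3801)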